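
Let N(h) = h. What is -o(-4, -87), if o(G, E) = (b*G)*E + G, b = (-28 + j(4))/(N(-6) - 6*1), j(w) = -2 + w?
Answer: -750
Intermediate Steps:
b = 13/6 (b = (-28 + (-2 + 4))/(-6 - 6*1) = (-28 + 2)/(-6 - 6) = -26/(-12) = -26*(-1/12) = 13/6 ≈ 2.1667)
o(G, E) = G + 13*E*G/6 (o(G, E) = (13*G/6)*E + G = 13*E*G/6 + G = G + 13*E*G/6)
-o(-4, -87) = -(-4)*(6 + 13*(-87))/6 = -(-4)*(6 - 1131)/6 = -(-4)*(-1125)/6 = -1*750 = -750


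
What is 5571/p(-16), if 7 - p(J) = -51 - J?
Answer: 1857/14 ≈ 132.64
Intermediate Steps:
p(J) = 58 + J (p(J) = 7 - (-51 - J) = 7 + (51 + J) = 58 + J)
5571/p(-16) = 5571/(58 - 16) = 5571/42 = 5571*(1/42) = 1857/14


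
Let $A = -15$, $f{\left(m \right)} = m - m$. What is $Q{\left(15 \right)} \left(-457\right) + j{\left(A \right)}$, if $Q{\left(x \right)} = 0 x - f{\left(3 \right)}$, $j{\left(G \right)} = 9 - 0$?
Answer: $9$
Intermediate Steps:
$f{\left(m \right)} = 0$
$j{\left(G \right)} = 9$ ($j{\left(G \right)} = 9 + 0 = 9$)
$Q{\left(x \right)} = 0$ ($Q{\left(x \right)} = 0 x - 0 = 0 + 0 = 0$)
$Q{\left(15 \right)} \left(-457\right) + j{\left(A \right)} = 0 \left(-457\right) + 9 = 0 + 9 = 9$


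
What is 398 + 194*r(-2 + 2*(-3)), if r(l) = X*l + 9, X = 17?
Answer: -24240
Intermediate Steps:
r(l) = 9 + 17*l (r(l) = 17*l + 9 = 9 + 17*l)
398 + 194*r(-2 + 2*(-3)) = 398 + 194*(9 + 17*(-2 + 2*(-3))) = 398 + 194*(9 + 17*(-2 - 6)) = 398 + 194*(9 + 17*(-8)) = 398 + 194*(9 - 136) = 398 + 194*(-127) = 398 - 24638 = -24240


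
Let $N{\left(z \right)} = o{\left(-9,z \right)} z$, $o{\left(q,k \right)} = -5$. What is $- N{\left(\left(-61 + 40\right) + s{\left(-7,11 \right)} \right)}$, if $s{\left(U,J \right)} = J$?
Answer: $-50$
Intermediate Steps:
$N{\left(z \right)} = - 5 z$
$- N{\left(\left(-61 + 40\right) + s{\left(-7,11 \right)} \right)} = - \left(-5\right) \left(\left(-61 + 40\right) + 11\right) = - \left(-5\right) \left(-21 + 11\right) = - \left(-5\right) \left(-10\right) = \left(-1\right) 50 = -50$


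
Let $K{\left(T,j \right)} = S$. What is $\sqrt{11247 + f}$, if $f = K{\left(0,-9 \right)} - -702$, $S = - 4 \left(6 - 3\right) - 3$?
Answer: $3 \sqrt{1326} \approx 109.24$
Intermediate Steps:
$S = -15$ ($S = \left(-4\right) 3 - 3 = -12 - 3 = -15$)
$K{\left(T,j \right)} = -15$
$f = 687$ ($f = -15 - -702 = -15 + 702 = 687$)
$\sqrt{11247 + f} = \sqrt{11247 + 687} = \sqrt{11934} = 3 \sqrt{1326}$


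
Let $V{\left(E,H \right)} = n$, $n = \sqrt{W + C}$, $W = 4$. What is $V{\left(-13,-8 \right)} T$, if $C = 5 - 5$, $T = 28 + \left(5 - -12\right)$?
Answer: $90$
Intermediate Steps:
$T = 45$ ($T = 28 + \left(5 + 12\right) = 28 + 17 = 45$)
$C = 0$ ($C = 5 - 5 = 0$)
$n = 2$ ($n = \sqrt{4 + 0} = \sqrt{4} = 2$)
$V{\left(E,H \right)} = 2$
$V{\left(-13,-8 \right)} T = 2 \cdot 45 = 90$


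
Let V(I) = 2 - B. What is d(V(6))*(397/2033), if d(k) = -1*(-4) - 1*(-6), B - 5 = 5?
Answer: 3970/2033 ≈ 1.9528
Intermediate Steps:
B = 10 (B = 5 + 5 = 10)
V(I) = -8 (V(I) = 2 - 1*10 = 2 - 10 = -8)
d(k) = 10 (d(k) = 4 + 6 = 10)
d(V(6))*(397/2033) = 10*(397/2033) = 3970/2033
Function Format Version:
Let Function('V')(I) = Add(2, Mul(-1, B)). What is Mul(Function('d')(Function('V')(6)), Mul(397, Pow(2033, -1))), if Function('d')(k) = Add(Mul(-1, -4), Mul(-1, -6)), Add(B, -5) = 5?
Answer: Rational(3970, 2033) ≈ 1.9528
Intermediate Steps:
B = 10 (B = Add(5, 5) = 10)
Function('V')(I) = -8 (Function('V')(I) = Add(2, Mul(-1, 10)) = Add(2, -10) = -8)
Function('d')(k) = 10 (Function('d')(k) = Add(4, 6) = 10)
Mul(Function('d')(Function('V')(6)), Mul(397, Pow(2033, -1))) = Mul(10, Mul(397, Pow(2033, -1))) = Mul(10, Mul(397, Rational(1, 2033))) = Mul(10, Rational(397, 2033)) = Rational(3970, 2033)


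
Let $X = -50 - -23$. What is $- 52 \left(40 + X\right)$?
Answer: $-676$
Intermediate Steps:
$X = -27$ ($X = -50 + 23 = -27$)
$- 52 \left(40 + X\right) = - 52 \left(40 - 27\right) = \left(-52\right) 13 = -676$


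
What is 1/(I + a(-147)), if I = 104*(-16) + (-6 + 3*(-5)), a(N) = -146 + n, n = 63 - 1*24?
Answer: -1/1792 ≈ -0.00055804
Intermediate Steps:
n = 39 (n = 63 - 24 = 39)
a(N) = -107 (a(N) = -146 + 39 = -107)
I = -1685 (I = -1664 + (-6 - 15) = -1664 - 21 = -1685)
1/(I + a(-147)) = 1/(-1685 - 107) = 1/(-1792) = -1/1792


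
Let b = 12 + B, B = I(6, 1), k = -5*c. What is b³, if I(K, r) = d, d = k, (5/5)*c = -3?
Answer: 19683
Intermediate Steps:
c = -3
k = 15 (k = -5*(-3) = 15)
d = 15
I(K, r) = 15
B = 15
b = 27 (b = 12 + 15 = 27)
b³ = 27³ = 19683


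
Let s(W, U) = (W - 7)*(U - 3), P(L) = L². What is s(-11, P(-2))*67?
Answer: -1206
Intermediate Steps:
s(W, U) = (-7 + W)*(-3 + U)
s(-11, P(-2))*67 = (21 - 7*(-2)² - 3*(-11) + (-2)²*(-11))*67 = (21 - 7*4 + 33 + 4*(-11))*67 = (21 - 28 + 33 - 44)*67 = -18*67 = -1206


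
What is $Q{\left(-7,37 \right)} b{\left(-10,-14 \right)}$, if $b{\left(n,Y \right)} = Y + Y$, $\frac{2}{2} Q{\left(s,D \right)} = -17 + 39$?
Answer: $-616$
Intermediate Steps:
$Q{\left(s,D \right)} = 22$ ($Q{\left(s,D \right)} = -17 + 39 = 22$)
$b{\left(n,Y \right)} = 2 Y$
$Q{\left(-7,37 \right)} b{\left(-10,-14 \right)} = 22 \cdot 2 \left(-14\right) = 22 \left(-28\right) = -616$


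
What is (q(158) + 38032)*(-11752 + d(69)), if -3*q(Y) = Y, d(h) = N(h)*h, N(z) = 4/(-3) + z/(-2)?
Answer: -540237027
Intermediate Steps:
N(z) = -4/3 - z/2 (N(z) = 4*(-⅓) + z*(-½) = -4/3 - z/2)
d(h) = h*(-4/3 - h/2) (d(h) = (-4/3 - h/2)*h = h*(-4/3 - h/2))
q(Y) = -Y/3
(q(158) + 38032)*(-11752 + d(69)) = (-⅓*158 + 38032)*(-11752 - ⅙*69*(8 + 3*69)) = (-158/3 + 38032)*(-11752 - ⅙*69*(8 + 207)) = 113938*(-11752 - ⅙*69*215)/3 = 113938*(-11752 - 4945/2)/3 = (113938/3)*(-28449/2) = -540237027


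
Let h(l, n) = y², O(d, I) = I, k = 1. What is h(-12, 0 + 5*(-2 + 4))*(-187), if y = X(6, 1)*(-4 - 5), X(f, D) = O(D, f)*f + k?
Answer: -20736243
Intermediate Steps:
X(f, D) = 1 + f² (X(f, D) = f*f + 1 = f² + 1 = 1 + f²)
y = -333 (y = (1 + 6²)*(-4 - 5) = (1 + 36)*(-9) = 37*(-9) = -333)
h(l, n) = 110889 (h(l, n) = (-333)² = 110889)
h(-12, 0 + 5*(-2 + 4))*(-187) = 110889*(-187) = -20736243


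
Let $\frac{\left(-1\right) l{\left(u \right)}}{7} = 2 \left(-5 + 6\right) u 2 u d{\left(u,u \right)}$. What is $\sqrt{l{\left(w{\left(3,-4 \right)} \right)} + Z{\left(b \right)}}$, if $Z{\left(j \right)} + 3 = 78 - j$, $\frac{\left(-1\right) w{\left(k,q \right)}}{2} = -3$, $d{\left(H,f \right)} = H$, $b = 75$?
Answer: $12 i \sqrt{42} \approx 77.769 i$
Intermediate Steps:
$w{\left(k,q \right)} = 6$ ($w{\left(k,q \right)} = \left(-2\right) \left(-3\right) = 6$)
$l{\left(u \right)} = - 28 u^{3}$ ($l{\left(u \right)} = - 7 \cdot 2 \left(-5 + 6\right) u 2 u u = - 7 \cdot 2 \cdot 1 \cdot 2 u u u = - 7 \cdot 2 \cdot 2 u^{2} u = - 7 \cdot 4 u^{2} u = - 7 \cdot 4 u^{3} = - 28 u^{3}$)
$Z{\left(j \right)} = 75 - j$ ($Z{\left(j \right)} = -3 - \left(-78 + j\right) = 75 - j$)
$\sqrt{l{\left(w{\left(3,-4 \right)} \right)} + Z{\left(b \right)}} = \sqrt{- 28 \cdot 6^{3} + \left(75 - 75\right)} = \sqrt{\left(-28\right) 216 + \left(75 - 75\right)} = \sqrt{-6048 + 0} = \sqrt{-6048} = 12 i \sqrt{42}$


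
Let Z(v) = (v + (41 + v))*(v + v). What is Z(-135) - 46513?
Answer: 15317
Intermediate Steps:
Z(v) = 2*v*(41 + 2*v) (Z(v) = (41 + 2*v)*(2*v) = 2*v*(41 + 2*v))
Z(-135) - 46513 = 2*(-135)*(41 + 2*(-135)) - 46513 = 2*(-135)*(41 - 270) - 46513 = 2*(-135)*(-229) - 46513 = 61830 - 46513 = 15317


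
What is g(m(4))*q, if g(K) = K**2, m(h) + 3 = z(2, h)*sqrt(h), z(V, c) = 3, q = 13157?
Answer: 118413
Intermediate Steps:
m(h) = -3 + 3*sqrt(h)
g(m(4))*q = (-3 + 3*sqrt(4))**2*13157 = (-3 + 3*2)**2*13157 = (-3 + 6)**2*13157 = 3**2*13157 = 9*13157 = 118413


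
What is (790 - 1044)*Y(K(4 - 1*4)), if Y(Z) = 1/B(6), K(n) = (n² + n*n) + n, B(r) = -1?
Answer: 254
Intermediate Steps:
K(n) = n + 2*n² (K(n) = (n² + n²) + n = 2*n² + n = n + 2*n²)
Y(Z) = -1 (Y(Z) = 1/(-1) = -1)
(790 - 1044)*Y(K(4 - 1*4)) = (790 - 1044)*(-1) = -254*(-1) = 254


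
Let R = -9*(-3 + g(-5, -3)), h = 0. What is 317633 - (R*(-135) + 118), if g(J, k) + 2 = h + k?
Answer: 327235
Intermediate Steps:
g(J, k) = -2 + k (g(J, k) = -2 + (0 + k) = -2 + k)
R = 72 (R = -9*(-3 + (-2 - 3)) = -9*(-3 - 5) = -9*(-8) = 72)
317633 - (R*(-135) + 118) = 317633 - (72*(-135) + 118) = 317633 - (-9720 + 118) = 317633 - 1*(-9602) = 317633 + 9602 = 327235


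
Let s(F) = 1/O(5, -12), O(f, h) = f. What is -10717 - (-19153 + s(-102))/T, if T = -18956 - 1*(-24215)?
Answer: -281707751/26295 ≈ -10713.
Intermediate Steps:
T = 5259 (T = -18956 + 24215 = 5259)
s(F) = ⅕ (s(F) = 1/5 = ⅕)
-10717 - (-19153 + s(-102))/T = -10717 - (-19153 + ⅕)/5259 = -10717 - (-95764)/(5*5259) = -10717 - 1*(-95764/26295) = -10717 + 95764/26295 = -281707751/26295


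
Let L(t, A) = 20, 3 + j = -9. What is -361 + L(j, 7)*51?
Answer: 659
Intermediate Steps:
j = -12 (j = -3 - 9 = -12)
-361 + L(j, 7)*51 = -361 + 20*51 = -361 + 1020 = 659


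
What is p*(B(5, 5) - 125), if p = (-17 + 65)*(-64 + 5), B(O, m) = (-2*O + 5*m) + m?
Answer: 297360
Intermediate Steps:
B(O, m) = -2*O + 6*m
p = -2832 (p = 48*(-59) = -2832)
p*(B(5, 5) - 125) = -2832*((-2*5 + 6*5) - 125) = -2832*((-10 + 30) - 125) = -2832*(20 - 125) = -2832*(-105) = 297360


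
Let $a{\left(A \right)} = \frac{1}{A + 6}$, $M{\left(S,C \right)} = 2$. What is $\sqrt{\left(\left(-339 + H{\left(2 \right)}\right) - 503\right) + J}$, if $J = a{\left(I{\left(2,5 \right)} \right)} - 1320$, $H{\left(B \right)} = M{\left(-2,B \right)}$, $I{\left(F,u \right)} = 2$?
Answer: $\frac{i \sqrt{34558}}{4} \approx 46.474 i$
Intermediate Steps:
$H{\left(B \right)} = 2$
$a{\left(A \right)} = \frac{1}{6 + A}$
$J = - \frac{10559}{8}$ ($J = \frac{1}{6 + 2} - 1320 = \frac{1}{8} - 1320 = - \frac{10559}{8} \approx -1319.9$)
$\sqrt{\left(\left(-339 + H{\left(2 \right)}\right) - 503\right) + J} = \sqrt{\left(\left(-339 + 2\right) - 503\right) - \frac{10559}{8}} = \sqrt{\left(-337 - 503\right) - \frac{10559}{8}} = \sqrt{-840 - \frac{10559}{8}} = \sqrt{- \frac{17279}{8}} = \frac{i \sqrt{34558}}{4}$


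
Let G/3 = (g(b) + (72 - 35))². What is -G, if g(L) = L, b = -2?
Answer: -3675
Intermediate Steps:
G = 3675 (G = 3*(-2 + (72 - 35))² = 3*(-2 + 37)² = 3*35² = 3*1225 = 3675)
-G = -1*3675 = -3675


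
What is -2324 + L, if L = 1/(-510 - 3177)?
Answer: -8568589/3687 ≈ -2324.0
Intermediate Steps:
L = -1/3687 (L = 1/(-3687) = -1/3687 ≈ -0.00027122)
-2324 + L = -2324 - 1/3687 = -8568589/3687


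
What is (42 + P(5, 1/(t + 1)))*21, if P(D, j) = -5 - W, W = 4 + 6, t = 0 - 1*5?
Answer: 567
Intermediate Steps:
t = -5 (t = 0 - 5 = -5)
W = 10
P(D, j) = -15 (P(D, j) = -5 - 1*10 = -5 - 10 = -15)
(42 + P(5, 1/(t + 1)))*21 = (42 - 15)*21 = 27*21 = 567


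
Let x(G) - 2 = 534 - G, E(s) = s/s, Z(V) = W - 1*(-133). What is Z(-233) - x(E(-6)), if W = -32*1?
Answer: -434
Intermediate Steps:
W = -32
Z(V) = 101 (Z(V) = -32 - 1*(-133) = -32 + 133 = 101)
E(s) = 1
x(G) = 536 - G (x(G) = 2 + (534 - G) = 536 - G)
Z(-233) - x(E(-6)) = 101 - (536 - 1*1) = 101 - (536 - 1) = 101 - 1*535 = 101 - 535 = -434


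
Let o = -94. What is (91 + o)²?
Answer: 9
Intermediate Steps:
(91 + o)² = (91 - 94)² = (-3)² = 9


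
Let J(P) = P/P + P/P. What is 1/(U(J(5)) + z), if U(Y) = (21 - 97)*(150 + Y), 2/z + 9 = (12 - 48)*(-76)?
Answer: -2727/31502302 ≈ -8.6565e-5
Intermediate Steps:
z = 2/2727 (z = 2/(-9 + (12 - 48)*(-76)) = 2/(-9 - 36*(-76)) = 2/(-9 + 2736) = 2/2727 ≈ 0.00073341)
J(P) = 2 (J(P) = 1 + 1 = 2)
U(Y) = -11400 - 76*Y (U(Y) = -76*(150 + Y) = -11400 - 76*Y)
1/(U(J(5)) + z) = 1/((-11400 - 76*2) + 2/2727) = 1/((-11400 - 152) + 2/2727) = 1/(-11552 + 2/2727) = 1/(-31502302/2727) = -2727/31502302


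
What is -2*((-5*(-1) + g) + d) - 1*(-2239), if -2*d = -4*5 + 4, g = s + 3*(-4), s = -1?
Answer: 2239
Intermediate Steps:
g = -13 (g = -1 + 3*(-4) = -1 - 12 = -13)
d = 8 (d = -(-4*5 + 4)/2 = -(-20 + 4)/2 = -½*(-16) = 8)
-2*((-5*(-1) + g) + d) - 1*(-2239) = -2*((-5*(-1) - 13) + 8) - 1*(-2239) = -2*((5 - 13) + 8) + 2239 = -2*(-8 + 8) + 2239 = -2*0 + 2239 = 0 + 2239 = 2239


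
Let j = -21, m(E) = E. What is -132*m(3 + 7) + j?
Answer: -1341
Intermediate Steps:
-132*m(3 + 7) + j = -132*(3 + 7) - 21 = -132*10 - 21 = -1320 - 21 = -1341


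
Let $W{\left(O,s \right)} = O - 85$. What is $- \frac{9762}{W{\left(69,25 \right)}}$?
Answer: $\frac{4881}{8} \approx 610.13$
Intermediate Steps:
$W{\left(O,s \right)} = -85 + O$
$- \frac{9762}{W{\left(69,25 \right)}} = - \frac{9762}{-85 + 69} = - \frac{9762}{-16} = \left(-9762\right) \left(- \frac{1}{16}\right) = \frac{4881}{8}$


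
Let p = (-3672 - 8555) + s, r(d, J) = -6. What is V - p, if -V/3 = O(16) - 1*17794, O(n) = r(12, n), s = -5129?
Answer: 70756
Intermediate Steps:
p = -17356 (p = (-3672 - 8555) - 5129 = -12227 - 5129 = -17356)
O(n) = -6
V = 53400 (V = -3*(-6 - 1*17794) = -3*(-6 - 17794) = -3*(-17800) = 53400)
V - p = 53400 - 1*(-17356) = 53400 + 17356 = 70756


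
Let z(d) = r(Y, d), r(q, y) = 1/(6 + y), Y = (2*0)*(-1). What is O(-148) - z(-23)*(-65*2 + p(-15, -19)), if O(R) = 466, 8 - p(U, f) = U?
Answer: 7815/17 ≈ 459.71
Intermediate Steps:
Y = 0 (Y = 0*(-1) = 0)
p(U, f) = 8 - U
z(d) = 1/(6 + d)
O(-148) - z(-23)*(-65*2 + p(-15, -19)) = 466 - (-65*2 + (8 - 1*(-15)))/(6 - 23) = 466 - (-130 + (8 + 15))/(-17) = 466 - (-1)*(-130 + 23)/17 = 466 - (-1)*(-107)/17 = 466 - 1*107/17 = 466 - 107/17 = 7815/17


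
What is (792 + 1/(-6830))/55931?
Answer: 5409359/382008730 ≈ 0.014160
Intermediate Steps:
(792 + 1/(-6830))/55931 = (792 - 1/6830)*(1/55931) = (5409359/6830)*(1/55931) = 5409359/382008730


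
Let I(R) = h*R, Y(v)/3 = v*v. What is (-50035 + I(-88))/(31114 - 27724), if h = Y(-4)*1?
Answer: -54259/3390 ≈ -16.006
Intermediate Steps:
Y(v) = 3*v² (Y(v) = 3*(v*v) = 3*v²)
h = 48 (h = (3*(-4)²)*1 = (3*16)*1 = 48*1 = 48)
I(R) = 48*R
(-50035 + I(-88))/(31114 - 27724) = (-50035 + 48*(-88))/(31114 - 27724) = (-50035 - 4224)/3390 = -54259*1/3390 = -54259/3390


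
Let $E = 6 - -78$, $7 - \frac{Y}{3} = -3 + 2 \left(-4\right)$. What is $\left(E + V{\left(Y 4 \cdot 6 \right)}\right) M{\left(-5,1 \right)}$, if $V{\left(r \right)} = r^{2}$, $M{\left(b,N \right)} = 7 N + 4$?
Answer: $18476700$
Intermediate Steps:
$Y = 54$ ($Y = 21 - 3 \left(-3 + 2 \left(-4\right)\right) = 21 - 3 \left(-3 - 8\right) = 21 - -33 = 21 + 33 = 54$)
$M{\left(b,N \right)} = 4 + 7 N$
$E = 84$ ($E = 6 + 78 = 84$)
$\left(E + V{\left(Y 4 \cdot 6 \right)}\right) M{\left(-5,1 \right)} = \left(84 + \left(54 \cdot 4 \cdot 6\right)^{2}\right) \left(4 + 7 \cdot 1\right) = \left(84 + \left(216 \cdot 6\right)^{2}\right) \left(4 + 7\right) = \left(84 + 1296^{2}\right) 11 = \left(84 + 1679616\right) 11 = 1679700 \cdot 11 = 18476700$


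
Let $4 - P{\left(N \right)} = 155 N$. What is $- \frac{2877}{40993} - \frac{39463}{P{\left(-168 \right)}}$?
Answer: $- \frac{1692635347}{1067621692} \approx -1.5854$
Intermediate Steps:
$P{\left(N \right)} = 4 - 155 N$
$- \frac{2877}{40993} - \frac{39463}{P{\left(-168 \right)}} = - \frac{2877}{40993} - \frac{39463}{4 - -26040} = \left(-2877\right) \frac{1}{40993} - \frac{39463}{4 + 26040} = - \frac{2877}{40993} - \frac{39463}{26044} = - \frac{1692635347}{1067621692}$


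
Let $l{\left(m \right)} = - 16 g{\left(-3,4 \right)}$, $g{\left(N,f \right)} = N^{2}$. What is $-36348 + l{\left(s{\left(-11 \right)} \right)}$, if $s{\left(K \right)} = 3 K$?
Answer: $-36492$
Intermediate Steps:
$l{\left(m \right)} = -144$ ($l{\left(m \right)} = - 16 \left(-3\right)^{2} = \left(-16\right) 9 = -144$)
$-36348 + l{\left(s{\left(-11 \right)} \right)} = -36348 - 144 = -36492$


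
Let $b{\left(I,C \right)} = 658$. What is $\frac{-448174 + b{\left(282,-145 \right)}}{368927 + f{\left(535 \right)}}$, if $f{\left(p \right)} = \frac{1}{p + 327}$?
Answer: $- \frac{128586264}{106005025} \approx -1.213$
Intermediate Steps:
$f{\left(p \right)} = \frac{1}{327 + p}$
$\frac{-448174 + b{\left(282,-145 \right)}}{368927 + f{\left(535 \right)}} = \frac{-448174 + 658}{368927 + \frac{1}{327 + 535}} = - \frac{447516}{368927 + \frac{1}{862}} = - \frac{447516}{\frac{318015075}{862}} = \left(-447516\right) \frac{862}{318015075} = - \frac{128586264}{106005025}$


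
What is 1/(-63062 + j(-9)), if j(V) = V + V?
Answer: -1/63080 ≈ -1.5853e-5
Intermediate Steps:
j(V) = 2*V
1/(-63062 + j(-9)) = 1/(-63062 + 2*(-9)) = 1/(-63062 - 18) = 1/(-63080) = -1/63080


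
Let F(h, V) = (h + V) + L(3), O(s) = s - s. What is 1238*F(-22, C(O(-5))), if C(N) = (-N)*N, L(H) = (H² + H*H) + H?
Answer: -1238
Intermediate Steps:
O(s) = 0
L(H) = H + 2*H² (L(H) = (H² + H²) + H = 2*H² + H = H + 2*H²)
C(N) = -N²
F(h, V) = 21 + V + h (F(h, V) = (h + V) + 3*(1 + 2*3) = (V + h) + 3*(1 + 6) = (V + h) + 3*7 = (V + h) + 21 = 21 + V + h)
1238*F(-22, C(O(-5))) = 1238*(21 - 1*0² - 22) = 1238*(21 - 1*0 - 22) = 1238*(21 + 0 - 22) = 1238*(-1) = -1238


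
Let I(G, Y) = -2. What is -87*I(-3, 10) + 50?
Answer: 224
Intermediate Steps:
-87*I(-3, 10) + 50 = -87*(-2) + 50 = 174 + 50 = 224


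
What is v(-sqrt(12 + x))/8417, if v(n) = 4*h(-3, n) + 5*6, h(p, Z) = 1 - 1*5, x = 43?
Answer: 14/8417 ≈ 0.0016633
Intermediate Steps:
h(p, Z) = -4 (h(p, Z) = 1 - 5 = -4)
v(n) = 14 (v(n) = 4*(-4) + 5*6 = -16 + 30 = 14)
v(-sqrt(12 + x))/8417 = 14/8417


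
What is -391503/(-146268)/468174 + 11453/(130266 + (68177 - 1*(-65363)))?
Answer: 1098588000001/25301313727128 ≈ 0.043420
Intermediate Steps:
-391503/(-146268)/468174 + 11453/(130266 + (68177 - 1*(-65363))) = -391503*(-1/146268)*(1/468174) + 11453/(130266 + (68177 + 65363)) = (130501/48756)*(1/468174) + 11453/(130266 + 133540) = 18643/3260898792 + 11453/263806 = 1098588000001/25301313727128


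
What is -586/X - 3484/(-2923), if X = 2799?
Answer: 8038838/8181477 ≈ 0.98257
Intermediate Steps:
-586/X - 3484/(-2923) = -586/2799 - 3484/(-2923) = -586*1/2799 - 3484*(-1/2923) = -586/2799 + 3484/2923 = 8038838/8181477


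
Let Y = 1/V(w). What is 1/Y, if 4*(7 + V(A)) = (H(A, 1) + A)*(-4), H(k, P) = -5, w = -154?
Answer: 152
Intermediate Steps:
V(A) = -2 - A (V(A) = -7 + ((-5 + A)*(-4))/4 = -7 + (20 - 4*A)/4 = -7 + (5 - A) = -2 - A)
Y = 1/152 (Y = 1/(-2 - 1*(-154)) = 1/(-2 + 154) = 1/152 ≈ 0.0065789)
1/Y = 1/(1/152) = 152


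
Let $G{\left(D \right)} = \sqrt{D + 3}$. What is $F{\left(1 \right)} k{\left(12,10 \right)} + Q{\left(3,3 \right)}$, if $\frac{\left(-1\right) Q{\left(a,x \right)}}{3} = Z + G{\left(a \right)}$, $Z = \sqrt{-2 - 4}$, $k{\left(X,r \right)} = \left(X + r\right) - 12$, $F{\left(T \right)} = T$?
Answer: $10 - 3 \sqrt{6} \left(1 + i\right) \approx 2.6515 - 7.3485 i$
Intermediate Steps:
$G{\left(D \right)} = \sqrt{3 + D}$
$k{\left(X,r \right)} = -12 + X + r$
$Z = i \sqrt{6}$ ($Z = \sqrt{-6} = i \sqrt{6} \approx 2.4495 i$)
$Q{\left(a,x \right)} = - 3 \sqrt{3 + a} - 3 i \sqrt{6}$ ($Q{\left(a,x \right)} = - 3 \left(i \sqrt{6} + \sqrt{3 + a}\right) = - 3 \left(\sqrt{3 + a} + i \sqrt{6}\right) = - 3 \sqrt{3 + a} - 3 i \sqrt{6}$)
$F{\left(1 \right)} k{\left(12,10 \right)} + Q{\left(3,3 \right)} = 1 \left(-12 + 12 + 10\right) - \left(3 \sqrt{3 + 3} + 3 i \sqrt{6}\right) = 1 \cdot 10 - \left(3 \sqrt{6} + 3 i \sqrt{6}\right) = 10 - \left(3 \sqrt{6} + 3 i \sqrt{6}\right) = 10 - 3 \sqrt{6} - 3 i \sqrt{6}$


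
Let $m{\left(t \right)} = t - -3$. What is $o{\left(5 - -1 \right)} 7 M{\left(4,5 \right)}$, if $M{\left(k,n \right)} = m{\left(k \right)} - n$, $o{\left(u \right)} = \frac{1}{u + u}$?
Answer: $\frac{7}{6} \approx 1.1667$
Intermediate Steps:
$m{\left(t \right)} = 3 + t$ ($m{\left(t \right)} = t + 3 = 3 + t$)
$o{\left(u \right)} = \frac{1}{2 u}$
$M{\left(k,n \right)} = 3 + k - n$ ($M{\left(k,n \right)} = \left(3 + k\right) - n = 3 + k - n$)
$o{\left(5 - -1 \right)} 7 M{\left(4,5 \right)} = \frac{1}{2 \left(5 - -1\right)} 7 \left(3 + 4 - 5\right) = \frac{1}{2 \left(5 + 1\right)} 7 \left(3 + 4 - 5\right) = \frac{1}{2 \cdot 6} \cdot 7 \cdot 2 = \frac{1}{2} \cdot \frac{1}{6} \cdot 7 \cdot 2 = \frac{1}{12} \cdot 7 \cdot 2 = \frac{7}{12} \cdot 2 = \frac{7}{6}$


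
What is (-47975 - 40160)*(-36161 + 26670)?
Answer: 836489285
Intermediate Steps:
(-47975 - 40160)*(-36161 + 26670) = -88135*(-9491) = 836489285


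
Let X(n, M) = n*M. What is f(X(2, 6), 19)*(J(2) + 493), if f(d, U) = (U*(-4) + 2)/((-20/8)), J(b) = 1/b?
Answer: 73038/5 ≈ 14608.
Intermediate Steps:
X(n, M) = M*n
f(d, U) = -4/5 + 8*U/5 (f(d, U) = (-4*U + 2)/((-20*1/8)) = (2 - 4*U)/(-5/2) = (2 - 4*U)*(-2/5) = -4/5 + 8*U/5)
f(X(2, 6), 19)*(J(2) + 493) = (-4/5 + (8/5)*19)*(1/2 + 493) = (-4/5 + 152/5)*(1/2 + 493) = (148/5)*(987/2) = 73038/5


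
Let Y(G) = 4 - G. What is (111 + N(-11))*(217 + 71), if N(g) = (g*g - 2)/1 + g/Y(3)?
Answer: 63072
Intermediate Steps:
N(g) = -2 + g + g² (N(g) = (g*g - 2)/1 + g/(4 - 1*3) = (g² - 2)*1 + g/(4 - 3) = (-2 + g²)*1 + g/1 = (-2 + g²) + g*1 = (-2 + g²) + g = -2 + g + g²)
(111 + N(-11))*(217 + 71) = (111 + (-2 - 11 + (-11)²))*(217 + 71) = (111 + (-2 - 11 + 121))*288 = (111 + 108)*288 = 219*288 = 63072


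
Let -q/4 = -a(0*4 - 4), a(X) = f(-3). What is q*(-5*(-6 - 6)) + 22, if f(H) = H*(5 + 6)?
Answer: -7898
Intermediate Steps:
f(H) = 11*H (f(H) = H*11 = 11*H)
a(X) = -33 (a(X) = 11*(-3) = -33)
q = -132 (q = -(-4)*(-33) = -4*33 = -132)
q*(-5*(-6 - 6)) + 22 = -(-660)*(-6 - 6) + 22 = -(-660)*(-12) + 22 = -132*60 + 22 = -7920 + 22 = -7898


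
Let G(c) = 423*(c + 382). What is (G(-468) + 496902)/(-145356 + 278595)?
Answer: 153508/44413 ≈ 3.4564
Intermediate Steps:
G(c) = 161586 + 423*c (G(c) = 423*(382 + c) = 161586 + 423*c)
(G(-468) + 496902)/(-145356 + 278595) = ((161586 + 423*(-468)) + 496902)/(-145356 + 278595) = ((161586 - 197964) + 496902)/133239 = (-36378 + 496902)*(1/133239) = 460524*(1/133239) = 153508/44413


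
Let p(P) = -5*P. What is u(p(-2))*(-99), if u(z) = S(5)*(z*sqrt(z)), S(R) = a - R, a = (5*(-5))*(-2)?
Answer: -44550*sqrt(10) ≈ -1.4088e+5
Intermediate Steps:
a = 50 (a = -25*(-2) = 50)
S(R) = 50 - R
u(z) = 45*z**(3/2) (u(z) = (50 - 1*5)*(z*sqrt(z)) = (50 - 5)*z**(3/2) = 45*z**(3/2))
u(p(-2))*(-99) = (45*(-5*(-2))**(3/2))*(-99) = (45*10**(3/2))*(-99) = (45*(10*sqrt(10)))*(-99) = (450*sqrt(10))*(-99) = -44550*sqrt(10)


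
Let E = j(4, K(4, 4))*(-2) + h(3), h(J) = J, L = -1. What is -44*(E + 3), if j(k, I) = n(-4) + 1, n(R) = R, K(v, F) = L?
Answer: -528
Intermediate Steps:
K(v, F) = -1
j(k, I) = -3 (j(k, I) = -4 + 1 = -3)
E = 9 (E = -3*(-2) + 3 = 6 + 3 = 9)
-44*(E + 3) = -44*(9 + 3) = -44*12 = -528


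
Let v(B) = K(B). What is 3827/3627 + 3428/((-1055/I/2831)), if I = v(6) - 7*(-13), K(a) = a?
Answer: -3414282553607/3826485 ≈ -8.9228e+5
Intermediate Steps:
v(B) = B
I = 97 (I = 6 - 7*(-13) = 6 + 91 = 97)
3827/3627 + 3428/((-1055/I/2831)) = 3827/3627 + 3428/((-1055/97/2831)) = 3827*(1/3627) + 3428/((-1055*1/97*(1/2831))) = 3827/3627 + 3428/((-1055/97*1/2831)) = 3827/3627 + 3428/(-1055/274607) = 3827/3627 + 3428*(-274607/1055) = 3827/3627 - 941352796/1055 = -3414282553607/3826485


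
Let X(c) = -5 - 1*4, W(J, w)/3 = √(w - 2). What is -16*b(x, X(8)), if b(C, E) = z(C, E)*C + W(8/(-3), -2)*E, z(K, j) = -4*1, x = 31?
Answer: 1984 + 864*I ≈ 1984.0 + 864.0*I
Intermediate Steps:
W(J, w) = 3*√(-2 + w) (W(J, w) = 3*√(w - 2) = 3*√(-2 + w))
z(K, j) = -4
X(c) = -9 (X(c) = -5 - 4 = -9)
b(C, E) = -4*C + 6*I*E (b(C, E) = -4*C + (3*√(-2 - 2))*E = -4*C + (3*√(-4))*E = -4*C + (3*(2*I))*E = -4*C + (6*I)*E = -4*C + 6*I*E)
-16*b(x, X(8)) = -16*(-4*31 + 6*I*(-9)) = -16*(-124 - 54*I) = 1984 + 864*I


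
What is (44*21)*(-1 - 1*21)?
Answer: -20328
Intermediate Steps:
(44*21)*(-1 - 1*21) = 924*(-1 - 21) = 924*(-22) = -20328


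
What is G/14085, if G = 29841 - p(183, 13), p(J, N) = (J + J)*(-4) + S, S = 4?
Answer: 31301/14085 ≈ 2.2223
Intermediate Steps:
p(J, N) = 4 - 8*J (p(J, N) = (J + J)*(-4) + 4 = (2*J)*(-4) + 4 = -8*J + 4 = 4 - 8*J)
G = 31301 (G = 29841 - (4 - 8*183) = 29841 - (4 - 1464) = 29841 - 1*(-1460) = 29841 + 1460 = 31301)
G/14085 = 31301/14085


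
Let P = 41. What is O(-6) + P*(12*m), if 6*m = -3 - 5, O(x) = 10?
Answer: -646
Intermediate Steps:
m = -4/3 (m = (-3 - 5)/6 = (1/6)*(-8) = -4/3 ≈ -1.3333)
O(-6) + P*(12*m) = 10 + 41*(12*(-4/3)) = 10 + 41*(-16) = 10 - 656 = -646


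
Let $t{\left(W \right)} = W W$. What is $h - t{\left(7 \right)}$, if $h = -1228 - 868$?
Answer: $-2145$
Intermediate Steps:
$t{\left(W \right)} = W^{2}$
$h = -2096$ ($h = -1228 - 868 = -2096$)
$h - t{\left(7 \right)} = -2096 - 7^{2} = -2096 - 49 = -2145$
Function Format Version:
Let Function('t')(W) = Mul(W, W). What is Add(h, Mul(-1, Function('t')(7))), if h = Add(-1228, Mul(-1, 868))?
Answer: -2145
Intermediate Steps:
Function('t')(W) = Pow(W, 2)
h = -2096 (h = Add(-1228, -868) = -2096)
Add(h, Mul(-1, Function('t')(7))) = Add(-2096, Mul(-1, Pow(7, 2))) = Add(-2096, Mul(-1, 49)) = Add(-2096, -49) = -2145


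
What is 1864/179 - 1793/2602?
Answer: 4529181/465758 ≈ 9.7243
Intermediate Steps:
1864/179 - 1793/2602 = 4529181/465758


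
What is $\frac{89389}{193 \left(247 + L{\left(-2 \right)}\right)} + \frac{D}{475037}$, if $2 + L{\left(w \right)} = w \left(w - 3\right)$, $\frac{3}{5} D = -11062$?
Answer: $\frac{13851907281}{7792981985} \approx 1.7775$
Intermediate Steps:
$D = - \frac{55310}{3}$ ($D = \frac{5}{3} \left(-11062\right) = - \frac{55310}{3} \approx -18437.0$)
$L{\left(w \right)} = -2 + w \left(-3 + w\right)$ ($L{\left(w \right)} = -2 + w \left(w - 3\right) = -2 + w \left(-3 + w\right)$)
$\frac{89389}{193 \left(247 + L{\left(-2 \right)}\right)} + \frac{D}{475037} = \frac{89389}{193 \left(247 - \left(-4 - 4\right)\right)} - \frac{55310}{3 \cdot 475037} = \frac{89389}{193 \left(247 + \left(-2 + 4 + 6\right)\right)} - \frac{55310}{1425111} = \frac{89389}{193 \left(247 + 8\right)} - \frac{55310}{1425111} = \frac{89389}{193 \cdot 255} - \frac{55310}{1425111} = \frac{89389}{49215} - \frac{55310}{1425111} = \frac{13851907281}{7792981985}$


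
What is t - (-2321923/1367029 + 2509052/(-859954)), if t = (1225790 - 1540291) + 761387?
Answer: 262678294834530063/587791028333 ≈ 4.4689e+5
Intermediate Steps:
t = 446886 (t = -314501 + 761387 = 446886)
t - (-2321923/1367029 + 2509052/(-859954)) = 446886 - (-2321923/1367029 + 2509052/(-859954)) = 446886 - (-2321923*1/1367029 + 2509052*(-1/859954)) = 446886 - (-2321923/1367029 - 1254526/429977) = 446886 - 1*(-2713346909025/587791028333) = 446886 + 2713346909025/587791028333 = 262678294834530063/587791028333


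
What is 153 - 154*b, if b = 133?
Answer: -20329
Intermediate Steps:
153 - 154*b = 153 - 154*133 = 153 - 20482 = -20329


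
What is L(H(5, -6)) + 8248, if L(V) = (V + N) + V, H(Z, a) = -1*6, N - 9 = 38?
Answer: 8283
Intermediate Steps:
N = 47 (N = 9 + 38 = 47)
H(Z, a) = -6
L(V) = 47 + 2*V (L(V) = (V + 47) + V = (47 + V) + V = 47 + 2*V)
L(H(5, -6)) + 8248 = (47 + 2*(-6)) + 8248 = (47 - 12) + 8248 = 35 + 8248 = 8283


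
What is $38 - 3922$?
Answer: $-3884$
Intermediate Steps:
$38 - 3922 = -3884$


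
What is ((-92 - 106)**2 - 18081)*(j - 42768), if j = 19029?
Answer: -501438897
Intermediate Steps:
((-92 - 106)**2 - 18081)*(j - 42768) = ((-92 - 106)**2 - 18081)*(19029 - 42768) = ((-198)**2 - 18081)*(-23739) = (39204 - 18081)*(-23739) = 21123*(-23739) = -501438897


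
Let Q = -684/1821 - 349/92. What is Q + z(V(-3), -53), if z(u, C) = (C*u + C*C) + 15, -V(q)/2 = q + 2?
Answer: 151551173/55844 ≈ 2713.8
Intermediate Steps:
V(q) = -4 - 2*q (V(q) = -2*(q + 2) = -2*(2 + q) = -4 - 2*q)
z(u, C) = 15 + C**2 + C*u (z(u, C) = (C*u + C**2) + 15 = (C**2 + C*u) + 15 = 15 + C**2 + C*u)
Q = -232819/55844 (Q = -684*1/1821 - 349*1/92 = -228/607 - 349/92 = -232819/55844 ≈ -4.1691)
Q + z(V(-3), -53) = -232819/55844 + (15 + (-53)**2 - 53*(-4 - 2*(-3))) = -232819/55844 + (15 + 2809 - 53*(-4 + 6)) = -232819/55844 + (15 + 2809 - 53*2) = -232819/55844 + (15 + 2809 - 106) = -232819/55844 + 2718 = 151551173/55844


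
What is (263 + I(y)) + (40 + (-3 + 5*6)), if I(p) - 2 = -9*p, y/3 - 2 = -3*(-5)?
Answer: -127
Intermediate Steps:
y = 51 (y = 6 + 3*(-3*(-5)) = 6 + 3*15 = 6 + 45 = 51)
I(p) = 2 - 9*p
(263 + I(y)) + (40 + (-3 + 5*6)) = (263 + (2 - 9*51)) + (40 + (-3 + 5*6)) = (263 + (2 - 459)) + (40 + (-3 + 30)) = (263 - 457) + (40 + 27) = -194 + 67 = -127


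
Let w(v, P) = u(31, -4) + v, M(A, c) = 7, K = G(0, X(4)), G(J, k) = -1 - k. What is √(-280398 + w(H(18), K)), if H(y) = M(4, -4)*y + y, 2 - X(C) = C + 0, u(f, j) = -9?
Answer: I*√280263 ≈ 529.4*I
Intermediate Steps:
X(C) = 2 - C (X(C) = 2 - (C + 0) = 2 - C)
K = 1 (K = -1 - (2 - 1*4) = -1 - (2 - 4) = -1 - 1*(-2) = -1 + 2 = 1)
H(y) = 8*y (H(y) = 7*y + y = 8*y)
w(v, P) = -9 + v
√(-280398 + w(H(18), K)) = √(-280398 + (-9 + 8*18)) = √(-280398 + (-9 + 144)) = √(-280398 + 135) = √(-280263) = I*√280263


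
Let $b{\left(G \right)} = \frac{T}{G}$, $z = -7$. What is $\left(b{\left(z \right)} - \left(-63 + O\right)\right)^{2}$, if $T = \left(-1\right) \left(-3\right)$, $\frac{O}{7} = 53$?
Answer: $\frac{4661281}{49} \approx 95128.0$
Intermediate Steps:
$O = 371$ ($O = 7 \cdot 53 = 371$)
$T = 3$
$b{\left(G \right)} = \frac{3}{G}$
$\left(b{\left(z \right)} - \left(-63 + O\right)\right)^{2} = \left(\frac{3}{-7} + \left(63 - 371\right)\right)^{2} = \left(3 \left(- \frac{1}{7}\right) + \left(63 - 371\right)\right)^{2} = \left(- \frac{3}{7} - 308\right)^{2} = \left(- \frac{2159}{7}\right)^{2} = \frac{4661281}{49}$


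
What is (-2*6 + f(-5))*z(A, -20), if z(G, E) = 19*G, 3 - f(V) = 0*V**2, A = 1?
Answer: -171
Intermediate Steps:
f(V) = 3 (f(V) = 3 - 0*V**2 = 3 - 1*0 = 3 + 0 = 3)
(-2*6 + f(-5))*z(A, -20) = (-2*6 + 3)*(19*1) = (-12 + 3)*19 = -9*19 = -171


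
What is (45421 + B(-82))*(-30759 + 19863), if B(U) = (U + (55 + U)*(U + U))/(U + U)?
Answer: -494618472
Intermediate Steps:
B(U) = (U + 2*U*(55 + U))/(2*U) (B(U) = (U + (55 + U)*(2*U))/((2*U)) = (U + 2*U*(55 + U))*(1/(2*U)) = (U + 2*U*(55 + U))/(2*U))
(45421 + B(-82))*(-30759 + 19863) = (45421 + (111/2 - 82))*(-30759 + 19863) = (45421 - 53/2)*(-10896) = (90789/2)*(-10896) = -494618472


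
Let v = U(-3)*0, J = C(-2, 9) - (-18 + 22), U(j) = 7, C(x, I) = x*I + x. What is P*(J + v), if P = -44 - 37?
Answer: 1944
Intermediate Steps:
C(x, I) = x + I*x (C(x, I) = I*x + x = x + I*x)
P = -81
J = -24 (J = -2*(1 + 9) - (-18 + 22) = -2*10 - 1*4 = -20 - 4 = -24)
v = 0 (v = 7*0 = 0)
P*(J + v) = -81*(-24 + 0) = -81*(-24) = 1944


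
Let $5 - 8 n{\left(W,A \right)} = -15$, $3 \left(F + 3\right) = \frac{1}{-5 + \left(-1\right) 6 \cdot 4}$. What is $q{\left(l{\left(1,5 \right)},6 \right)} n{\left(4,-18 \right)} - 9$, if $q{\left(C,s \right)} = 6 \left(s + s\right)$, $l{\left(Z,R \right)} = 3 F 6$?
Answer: $171$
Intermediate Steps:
$F = - \frac{262}{87}$ ($F = -3 + \frac{1}{3 \left(-5 + \left(-1\right) 6 \cdot 4\right)} = -3 + \frac{1}{3 \left(-5 - 24\right)} = -3 + \frac{1}{3 \left(-29\right)} = -3 + \frac{1}{3} \left(- \frac{1}{29}\right) = -3 - \frac{1}{87} = - \frac{262}{87} \approx -3.0115$)
$n{\left(W,A \right)} = \frac{5}{2}$ ($n{\left(W,A \right)} = \frac{5}{8} - - \frac{15}{8} = \frac{5}{8} + \frac{15}{8} = \frac{5}{2}$)
$l{\left(Z,R \right)} = - \frac{1572}{29}$ ($l{\left(Z,R \right)} = 3 \left(- \frac{262}{87}\right) 6 = \left(- \frac{262}{29}\right) 6 = - \frac{1572}{29}$)
$q{\left(C,s \right)} = 12 s$ ($q{\left(C,s \right)} = 6 \cdot 2 s = 12 s$)
$q{\left(l{\left(1,5 \right)},6 \right)} n{\left(4,-18 \right)} - 9 = 12 \cdot 6 \cdot \frac{5}{2} - 9 = 72 \cdot \frac{5}{2} - 9 = 180 - 9 = 171$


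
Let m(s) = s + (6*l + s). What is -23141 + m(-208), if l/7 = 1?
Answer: -23515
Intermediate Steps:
l = 7 (l = 7*1 = 7)
m(s) = 42 + 2*s (m(s) = s + (6*7 + s) = s + (42 + s) = 42 + 2*s)
-23141 + m(-208) = -23141 + (42 + 2*(-208)) = -23141 + (42 - 416) = -23141 - 374 = -23515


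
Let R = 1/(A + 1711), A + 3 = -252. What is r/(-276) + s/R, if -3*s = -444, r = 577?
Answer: 59474111/276 ≈ 2.1549e+5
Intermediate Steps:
A = -255 (A = -3 - 252 = -255)
s = 148 (s = -⅓*(-444) = 148)
R = 1/1456 (R = 1/(-255 + 1711) = 1/1456 ≈ 0.00068681)
r/(-276) + s/R = 577/(-276) + 148/(1/1456) = 577*(-1/276) + 148*1456 = -577/276 + 215488 = 59474111/276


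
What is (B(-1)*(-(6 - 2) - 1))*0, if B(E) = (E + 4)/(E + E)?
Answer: 0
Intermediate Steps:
B(E) = (4 + E)/(2*E) (B(E) = (4 + E)/((2*E)) = (4 + E)*(1/(2*E)) = (4 + E)/(2*E))
(B(-1)*(-(6 - 2) - 1))*0 = (((½)*(4 - 1)/(-1))*(-(6 - 2) - 1))*0 = (((½)*(-1)*3)*(-1*4 - 1))*0 = -3*(-4 - 1)/2*0 = -3/2*(-5)*0 = (15/2)*0 = 0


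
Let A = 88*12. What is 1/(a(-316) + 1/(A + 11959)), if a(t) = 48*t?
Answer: -13015/197411519 ≈ -6.5928e-5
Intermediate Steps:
A = 1056
1/(a(-316) + 1/(A + 11959)) = 1/(48*(-316) + 1/(1056 + 11959)) = 1/(-15168 + 1/13015) = 1/(-197411519/13015) = -13015/197411519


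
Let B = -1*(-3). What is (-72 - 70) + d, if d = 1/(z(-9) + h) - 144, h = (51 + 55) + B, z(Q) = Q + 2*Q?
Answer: -23451/82 ≈ -285.99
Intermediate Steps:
z(Q) = 3*Q
B = 3
h = 109 (h = (51 + 55) + 3 = 106 + 3 = 109)
d = -11807/82 (d = 1/(3*(-9) + 109) - 144 = 1/(-27 + 109) - 144 = 1/82 - 144 = -11807/82 ≈ -143.99)
(-72 - 70) + d = (-72 - 70) - 11807/82 = -142 - 11807/82 = -23451/82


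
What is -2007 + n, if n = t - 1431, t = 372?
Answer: -3066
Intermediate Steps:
n = -1059 (n = 372 - 1431 = -1059)
-2007 + n = -2007 - 1059 = -3066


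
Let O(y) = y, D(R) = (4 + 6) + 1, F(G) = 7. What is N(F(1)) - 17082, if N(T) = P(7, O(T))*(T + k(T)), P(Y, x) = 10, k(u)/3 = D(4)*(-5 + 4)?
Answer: -17342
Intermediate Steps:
D(R) = 11 (D(R) = 10 + 1 = 11)
k(u) = -33 (k(u) = 3*(11*(-5 + 4)) = 3*(11*(-1)) = 3*(-11) = -33)
N(T) = -330 + 10*T (N(T) = 10*(T - 33) = 10*(-33 + T) = -330 + 10*T)
N(F(1)) - 17082 = (-330 + 10*7) - 17082 = (-330 + 70) - 17082 = -260 - 17082 = -17342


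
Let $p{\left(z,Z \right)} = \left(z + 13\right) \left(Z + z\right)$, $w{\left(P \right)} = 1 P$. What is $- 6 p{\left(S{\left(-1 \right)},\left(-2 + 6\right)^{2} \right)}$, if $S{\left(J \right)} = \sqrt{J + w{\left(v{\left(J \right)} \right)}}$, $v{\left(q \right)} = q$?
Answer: $-1236 - 174 i \sqrt{2} \approx -1236.0 - 246.07 i$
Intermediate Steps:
$w{\left(P \right)} = P$
$S{\left(J \right)} = \sqrt{2} \sqrt{J}$ ($S{\left(J \right)} = \sqrt{J + J} = \sqrt{2 J} = \sqrt{2} \sqrt{J}$)
$p{\left(z,Z \right)} = \left(13 + z\right) \left(Z + z\right)$
$- 6 p{\left(S{\left(-1 \right)},\left(-2 + 6\right)^{2} \right)} = - 6 \left(\left(\sqrt{2} \sqrt{-1}\right)^{2} + 13 \left(-2 + 6\right)^{2} + 13 \sqrt{2} \sqrt{-1} + \left(-2 + 6\right)^{2} \sqrt{2} \sqrt{-1}\right) = - 6 \left(\left(\sqrt{2} i\right)^{2} + 13 \cdot 4^{2} + 13 \sqrt{2} i + 4^{2} \sqrt{2} i\right) = - 6 \left(\left(i \sqrt{2}\right)^{2} + 13 \cdot 16 + 13 i \sqrt{2} + 16 i \sqrt{2}\right) = - 6 \left(-2 + 208 + 13 i \sqrt{2} + 16 i \sqrt{2}\right) = - 6 \left(206 + 29 i \sqrt{2}\right) = -1236 - 174 i \sqrt{2}$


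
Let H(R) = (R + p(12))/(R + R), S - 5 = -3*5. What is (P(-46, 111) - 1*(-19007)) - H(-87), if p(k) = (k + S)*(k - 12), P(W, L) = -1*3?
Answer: 38007/2 ≈ 19004.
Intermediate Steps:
P(W, L) = -3
S = -10 (S = 5 - 3*5 = 5 - 15 = -10)
p(k) = (-12 + k)*(-10 + k) (p(k) = (k - 10)*(k - 12) = (-10 + k)*(-12 + k) = (-12 + k)*(-10 + k))
H(R) = ½ (H(R) = (R + (120 + 12² - 22*12))/(R + R) = (R + (120 + 144 - 264))/((2*R)) = (R + 0)*(1/(2*R)) = R*(1/(2*R)) = ½)
(P(-46, 111) - 1*(-19007)) - H(-87) = (-3 - 1*(-19007)) - 1*½ = (-3 + 19007) - ½ = 19004 - ½ = 38007/2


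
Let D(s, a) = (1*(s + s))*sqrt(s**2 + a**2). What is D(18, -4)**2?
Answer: 440640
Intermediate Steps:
D(s, a) = 2*s*sqrt(a**2 + s**2) (D(s, a) = (1*(2*s))*sqrt(a**2 + s**2) = (2*s)*sqrt(a**2 + s**2) = 2*s*sqrt(a**2 + s**2))
D(18, -4)**2 = (2*18*sqrt((-4)**2 + 18**2))**2 = (2*18*sqrt(16 + 324))**2 = (2*18*sqrt(340))**2 = (2*18*(2*sqrt(85)))**2 = (72*sqrt(85))**2 = 440640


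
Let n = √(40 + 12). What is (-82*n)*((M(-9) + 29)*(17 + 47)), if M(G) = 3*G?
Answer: -20992*√13 ≈ -75688.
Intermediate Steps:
n = 2*√13 (n = √52 = 2*√13 ≈ 7.2111)
(-82*n)*((M(-9) + 29)*(17 + 47)) = (-164*√13)*((3*(-9) + 29)*(17 + 47)) = (-164*√13)*((-27 + 29)*64) = (-164*√13)*(2*64) = -164*√13*128 = -20992*√13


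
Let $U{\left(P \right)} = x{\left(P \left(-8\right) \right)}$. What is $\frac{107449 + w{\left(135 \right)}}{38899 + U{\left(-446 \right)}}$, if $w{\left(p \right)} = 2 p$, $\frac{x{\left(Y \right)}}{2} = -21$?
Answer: $\frac{107719}{38857} \approx 2.7722$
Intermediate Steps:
$x{\left(Y \right)} = -42$ ($x{\left(Y \right)} = 2 \left(-21\right) = -42$)
$U{\left(P \right)} = -42$
$\frac{107449 + w{\left(135 \right)}}{38899 + U{\left(-446 \right)}} = \frac{107449 + 2 \cdot 135}{38899 - 42} = \frac{107449 + 270}{38857} = 107719 \cdot \frac{1}{38857} = \frac{107719}{38857}$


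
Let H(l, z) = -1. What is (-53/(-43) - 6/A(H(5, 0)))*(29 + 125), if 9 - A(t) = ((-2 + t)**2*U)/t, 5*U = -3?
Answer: -8624/129 ≈ -66.853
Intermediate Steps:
U = -3/5 (U = (1/5)*(-3) = -3/5 ≈ -0.60000)
A(t) = 9 + 3*(-2 + t)**2/(5*t) (A(t) = 9 - (-2 + t)**2*(-3/5)/t = 9 - (-3*(-2 + t)**2/5)/t = 9 - (-3)*(-2 + t)**2/(5*t) = 9 + 3*(-2 + t)**2/(5*t))
(-53/(-43) - 6/A(H(5, 0)))*(29 + 125) = (-53/(-43) - 6/(9 + (3/5)*(-2 - 1)**2/(-1)))*(29 + 125) = (-53*(-1/43) - 6/(9 + (3/5)*(-1)*(-3)**2))*154 = (53/43 - 6/(9 + (3/5)*(-1)*9))*154 = (53/43 - 6/(9 - 27/5))*154 = (53/43 - 6/18/5)*154 = (53/43 - 6*5/18)*154 = (53/43 - 5/3)*154 = -56/129*154 = -8624/129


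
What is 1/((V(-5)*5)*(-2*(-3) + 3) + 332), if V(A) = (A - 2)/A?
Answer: 1/395 ≈ 0.0025316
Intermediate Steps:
V(A) = (-2 + A)/A
1/((V(-5)*5)*(-2*(-3) + 3) + 332) = 1/((((-2 - 5)/(-5))*5)*(-2*(-3) + 3) + 332) = 1/((-⅕*(-7)*5)*(6 + 3) + 332) = 1/(((7/5)*5)*9 + 332) = 1/(7*9 + 332) = 1/(63 + 332) = 1/395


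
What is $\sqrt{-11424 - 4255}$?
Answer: $i \sqrt{15679} \approx 125.22 i$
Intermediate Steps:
$\sqrt{-11424 - 4255} = \sqrt{-15679} = i \sqrt{15679}$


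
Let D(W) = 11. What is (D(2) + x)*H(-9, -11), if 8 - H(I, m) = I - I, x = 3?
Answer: 112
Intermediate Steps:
H(I, m) = 8 (H(I, m) = 8 - (I - I) = 8 - 1*0 = 8 + 0 = 8)
(D(2) + x)*H(-9, -11) = (11 + 3)*8 = 14*8 = 112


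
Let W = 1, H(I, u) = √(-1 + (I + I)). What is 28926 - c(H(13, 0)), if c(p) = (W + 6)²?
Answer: 28877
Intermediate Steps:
H(I, u) = √(-1 + 2*I)
c(p) = 49 (c(p) = (1 + 6)² = 7² = 49)
28926 - c(H(13, 0)) = 28926 - 1*49 = 28926 - 49 = 28877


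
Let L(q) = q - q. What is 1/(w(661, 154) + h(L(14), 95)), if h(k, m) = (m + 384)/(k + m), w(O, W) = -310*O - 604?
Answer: -95/19523351 ≈ -4.8660e-6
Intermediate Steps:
w(O, W) = -604 - 310*O
L(q) = 0
h(k, m) = (384 + m)/(k + m)
1/(w(661, 154) + h(L(14), 95)) = 1/((-604 - 310*661) + (384 + 95)/(0 + 95)) = 1/((-604 - 204910) + 479/95) = 1/(-205514 + (1/95)*479) = 1/(-205514 + 479/95) = 1/(-19523351/95) = -95/19523351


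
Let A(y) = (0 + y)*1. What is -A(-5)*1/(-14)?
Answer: -5/14 ≈ -0.35714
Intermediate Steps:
A(y) = y (A(y) = y*1 = y)
-A(-5)*1/(-14) = -(-5)*1/(-14) = -(-5)*1*(-1/14) = -(-5)*(-1)/14 = -1*5/14 = -5/14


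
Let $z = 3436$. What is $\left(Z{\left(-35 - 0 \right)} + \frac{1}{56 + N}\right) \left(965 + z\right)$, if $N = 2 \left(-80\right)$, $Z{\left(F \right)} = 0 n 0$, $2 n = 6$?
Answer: $- \frac{4401}{104} \approx -42.317$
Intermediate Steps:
$n = 3$ ($n = \frac{1}{2} \cdot 6 = 3$)
$Z{\left(F \right)} = 0$ ($Z{\left(F \right)} = 0 \cdot 3 \cdot 0 = 0 \cdot 0 = 0$)
$N = -160$
$\left(Z{\left(-35 - 0 \right)} + \frac{1}{56 + N}\right) \left(965 + z\right) = \left(0 + \frac{1}{56 - 160}\right) \left(965 + 3436\right) = \left(0 + \frac{1}{-104}\right) 4401 = \left(0 - \frac{1}{104}\right) 4401 = \left(- \frac{1}{104}\right) 4401 = - \frac{4401}{104}$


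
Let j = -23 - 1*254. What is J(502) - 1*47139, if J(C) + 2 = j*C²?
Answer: -69852249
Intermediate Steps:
j = -277 (j = -23 - 254 = -277)
J(C) = -2 - 277*C²
J(502) - 1*47139 = (-2 - 277*502²) - 1*47139 = (-2 - 277*252004) - 47139 = (-2 - 69805108) - 47139 = -69805110 - 47139 = -69852249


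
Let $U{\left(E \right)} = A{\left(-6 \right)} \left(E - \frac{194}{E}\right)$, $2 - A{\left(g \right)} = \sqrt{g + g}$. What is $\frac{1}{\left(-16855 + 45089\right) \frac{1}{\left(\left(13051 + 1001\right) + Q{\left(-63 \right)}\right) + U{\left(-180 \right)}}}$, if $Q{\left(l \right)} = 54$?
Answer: $\frac{618667}{1270530} + \frac{16103 i \sqrt{3}}{1270530} \approx 0.48694 + 0.021952 i$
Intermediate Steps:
$A{\left(g \right)} = 2 - \sqrt{2} \sqrt{g}$ ($A{\left(g \right)} = 2 - \sqrt{g + g} = 2 - \sqrt{2 g} = 2 - \sqrt{2} \sqrt{g}$)
$U{\left(E \right)} = \left(2 - 2 i \sqrt{3}\right) \left(E - \frac{194}{E}\right)$ ($U{\left(E \right)} = \left(2 - \sqrt{2} \sqrt{-6}\right) \left(E - \frac{194}{E}\right) = \left(2 - \sqrt{2} i \sqrt{6}\right) \left(E - \frac{194}{E}\right) = \left(2 - 2 i \sqrt{3}\right) \left(E - \frac{194}{E}\right)$)
$\frac{1}{\left(-16855 + 45089\right) \frac{1}{\left(\left(13051 + 1001\right) + Q{\left(-63 \right)}\right) + U{\left(-180 \right)}}} = \frac{1}{\left(-16855 + 45089\right) \frac{1}{\left(\left(13051 + 1001\right) + 54\right) + \frac{2 \left(1 - i \sqrt{3}\right) \left(-194 + \left(-180\right)^{2}\right)}{-180}}} = \frac{1}{28234 \frac{1}{\left(14052 + 54\right) + 2 \left(- \frac{1}{180}\right) \left(1 - i \sqrt{3}\right) \left(-194 + 32400\right)}} = \frac{1}{28234 \frac{1}{14106 + 2 \left(- \frac{1}{180}\right) \left(1 - i \sqrt{3}\right) 32206}} = \frac{1}{28234 \frac{1}{14106 - \left(\frac{16103}{45} - \frac{16103 i \sqrt{3}}{45}\right)}} = \frac{1}{28234 \frac{1}{\frac{618667}{45} + \frac{16103 i \sqrt{3}}{45}}} = \frac{618667}{1270530} + \frac{16103 i \sqrt{3}}{1270530}$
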